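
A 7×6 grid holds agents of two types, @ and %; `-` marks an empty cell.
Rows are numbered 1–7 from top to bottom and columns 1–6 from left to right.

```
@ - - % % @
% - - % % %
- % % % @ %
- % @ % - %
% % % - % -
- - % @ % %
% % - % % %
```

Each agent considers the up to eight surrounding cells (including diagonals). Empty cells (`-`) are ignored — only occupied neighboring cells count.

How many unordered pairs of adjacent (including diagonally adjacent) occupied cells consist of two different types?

24

Scan each occupied cell's neighbors to the right and below (and the two forward diagonals) so each pair is counted once.
From row 1: 4 unlike of 10 pairs (running 4/10).
From row 2: 3 unlike of 11 pairs (running 7/21).
From row 3: 7 unlike of 14 pairs (running 14/35).
From row 4: 4 unlike of 10 pairs (running 18/45).
From row 5: 2 unlike of 8 pairs (running 20/53).
From row 6: 4 unlike of 12 pairs (running 24/65).
From row 7: 0 unlike of 3 pairs (running 24/68).
Total adjacent occupied pairs: 68; unlike-type pairs: 24.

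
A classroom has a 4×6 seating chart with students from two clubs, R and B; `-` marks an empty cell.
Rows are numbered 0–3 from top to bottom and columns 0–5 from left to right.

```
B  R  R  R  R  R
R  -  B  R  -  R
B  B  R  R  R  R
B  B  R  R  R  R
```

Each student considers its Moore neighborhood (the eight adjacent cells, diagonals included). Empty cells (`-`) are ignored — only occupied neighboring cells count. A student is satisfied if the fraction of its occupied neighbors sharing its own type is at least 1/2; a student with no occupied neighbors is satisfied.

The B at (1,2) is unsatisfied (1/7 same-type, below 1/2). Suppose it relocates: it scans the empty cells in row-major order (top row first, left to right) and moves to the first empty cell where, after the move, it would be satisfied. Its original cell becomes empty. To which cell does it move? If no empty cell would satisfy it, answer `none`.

Vacating (1,2). Empty cells in order:
  (1,1): 3/7 same-type → still unsatisfied.
  (1,4): 0/8 same-type → still unsatisfied.

none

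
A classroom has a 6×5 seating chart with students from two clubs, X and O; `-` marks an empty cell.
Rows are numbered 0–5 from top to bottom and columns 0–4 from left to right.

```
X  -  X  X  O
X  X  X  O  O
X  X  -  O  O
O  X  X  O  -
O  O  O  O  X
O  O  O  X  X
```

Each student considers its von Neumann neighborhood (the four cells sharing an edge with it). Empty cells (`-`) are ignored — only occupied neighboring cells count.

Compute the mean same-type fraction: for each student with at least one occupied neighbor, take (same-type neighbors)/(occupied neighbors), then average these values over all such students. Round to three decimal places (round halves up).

0.741

Row 0: (0,0)X 1/1 · (0,2)X 2/2 · (0,3)X 1/3 · (0,4)O 1/2
Row 1: (1,0)X 3/3 · (1,1)X 3/3 · (1,2)X 2/3 · (1,3)O 2/4 · (1,4)O 3/3
Row 2: (2,0)X 2/3 · (2,1)X 3/3 · (2,3)O 3/3 · (2,4)O 2/2
Row 3: (3,0)O 1/3 · (3,1)X 2/4 · (3,2)X 1/3 · (3,3)O 2/3
Row 4: (4,0)O 3/3 · (4,1)O 3/4 · (4,2)O 3/4 · (4,3)O 2/4 · (4,4)X 1/2
Row 5: (5,0)O 2/2 · (5,1)O 3/3 · (5,2)O 2/3 · (5,3)X 1/3 · (5,4)X 2/2
Sum over 27 students: 1/1 + 2/2 + 1/3 + 1/2 + 3/3 + 3/3 + 2/3 + 2/4 + 3/3 + 2/3 + 3/3 + 3/3 + 2/2 + 1/3 + 2/4 + 1/3 + 2/3 + 3/3 + 3/4 + 3/4 + 2/4 + 1/2 + 2/2 + 3/3 + 2/3 + 1/3 + 2/2 = 20; mean = 20 ÷ 27 = 20/27 = 0.740740… → 0.741.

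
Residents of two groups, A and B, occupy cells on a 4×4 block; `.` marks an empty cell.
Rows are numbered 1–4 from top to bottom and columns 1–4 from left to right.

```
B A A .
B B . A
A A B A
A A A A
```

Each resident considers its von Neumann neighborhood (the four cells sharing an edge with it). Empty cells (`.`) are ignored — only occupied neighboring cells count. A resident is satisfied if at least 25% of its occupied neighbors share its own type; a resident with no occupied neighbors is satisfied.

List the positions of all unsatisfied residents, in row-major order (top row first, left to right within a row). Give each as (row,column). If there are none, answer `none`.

Row 1: (1,1)B 1/2 satisfied · (1,2)A 1/3 satisfied · (1,3)A 1/1 satisfied
Row 2: (2,1)B 2/3 satisfied · (2,2)B 1/3 satisfied · (2,4)A 1/1 satisfied
Row 3: (3,1)A 2/3 satisfied · (3,2)A 2/4 satisfied · (3,3)B 0/3 not · (3,4)A 2/3 satisfied
Row 4: (4,1)A 2/2 satisfied · (4,2)A 3/3 satisfied · (4,3)A 2/3 satisfied · (4,4)A 2/2 satisfied

(3,3)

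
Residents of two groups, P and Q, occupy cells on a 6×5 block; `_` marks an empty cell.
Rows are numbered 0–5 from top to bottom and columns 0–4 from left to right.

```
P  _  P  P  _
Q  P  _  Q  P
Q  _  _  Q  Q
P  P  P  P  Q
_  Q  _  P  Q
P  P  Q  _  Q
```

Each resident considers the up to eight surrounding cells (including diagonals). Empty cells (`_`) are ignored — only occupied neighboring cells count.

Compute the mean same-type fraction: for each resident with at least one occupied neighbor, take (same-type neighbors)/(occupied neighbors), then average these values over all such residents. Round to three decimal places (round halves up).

0.441

(0,0)P 1/2
(0,2)P 2/3
(0,3)P 2/3
(1,0)Q 1/3
(1,1)P 2/4
(1,3)Q 2/5
(1,4)P 1/4
(2,0)Q 1/4
(2,3)Q 3/6
(2,4)Q 3/5
(3,0)P 1/3
(3,1)P 2/4
(3,2)P 3/5
(3,3)P 2/6
(3,4)Q 3/5
(4,1)Q 1/6
(4,3)P 2/6
(4,4)Q 2/4
(5,0)P 1/2
(5,1)P 1/3
(5,2)Q 1/3
(5,4)Q 1/2
Sum over 22 residents: 1/2 + 2/3 + 2/3 + 1/3 + 2/4 + 2/5 + 1/4 + 1/4 + 3/6 + 3/5 + 1/3 + 2/4 + 3/5 + 2/6 + 3/5 + 1/6 + 2/6 + 2/4 + 1/2 + 1/3 + 1/3 + 1/2 = 97/10; mean = 97/10 ÷ 22 = 97/220 = 0.440909… → 0.441.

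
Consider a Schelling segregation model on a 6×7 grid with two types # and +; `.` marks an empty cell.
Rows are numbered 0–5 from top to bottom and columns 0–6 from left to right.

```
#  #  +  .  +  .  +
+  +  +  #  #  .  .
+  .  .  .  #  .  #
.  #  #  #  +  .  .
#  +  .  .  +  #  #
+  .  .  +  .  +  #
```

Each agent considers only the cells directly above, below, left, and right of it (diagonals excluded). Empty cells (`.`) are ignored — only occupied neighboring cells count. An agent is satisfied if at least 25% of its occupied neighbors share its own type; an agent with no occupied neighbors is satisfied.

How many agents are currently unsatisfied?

(0,0)# 1/2 satisfied
(0,1)# 1/3 satisfied
(0,2)+ 1/2 satisfied
(0,4)+ 0/1 not
(0,6)+ 0/0 satisfied
(1,0)+ 2/3 satisfied
(1,1)+ 2/3 satisfied
(1,2)+ 2/3 satisfied
(1,3)# 1/2 satisfied
(1,4)# 2/3 satisfied
(2,0)+ 1/1 satisfied
(2,4)# 1/2 satisfied
(2,6)# 0/0 satisfied
(3,1)# 1/2 satisfied
(3,2)# 2/2 satisfied
(3,3)# 1/2 satisfied
(3,4)+ 1/3 satisfied
(4,0)# 0/2 not
(4,1)+ 0/2 not
(4,4)+ 1/2 satisfied
(4,5)# 1/3 satisfied
(4,6)# 2/2 satisfied
(5,0)+ 0/1 not
(5,3)+ 0/0 satisfied
(5,5)+ 0/2 not
(5,6)# 1/2 satisfied
Unsatisfied: (0,4), (4,0), (4,1), (5,0), (5,5) — 5 in total.

5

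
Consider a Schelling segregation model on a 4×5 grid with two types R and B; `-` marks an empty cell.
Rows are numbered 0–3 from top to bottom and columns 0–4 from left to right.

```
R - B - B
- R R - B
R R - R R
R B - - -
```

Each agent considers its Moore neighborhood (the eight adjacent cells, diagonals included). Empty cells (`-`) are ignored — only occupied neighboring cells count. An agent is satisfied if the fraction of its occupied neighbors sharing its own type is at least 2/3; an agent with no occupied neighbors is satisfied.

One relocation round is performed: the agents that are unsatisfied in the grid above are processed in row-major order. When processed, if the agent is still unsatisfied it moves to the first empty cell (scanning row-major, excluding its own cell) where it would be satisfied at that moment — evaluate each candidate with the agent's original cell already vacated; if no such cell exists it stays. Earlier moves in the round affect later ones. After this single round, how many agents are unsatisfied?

Initially unsatisfied (in order): (0,2), (1,4), (2,4), (3,1).
  (0,2) → (0,3).
  (1,4): no empty cell satisfies it; stays.
  (2,4) → (0,1).
  (3,1): no empty cell satisfies it; stays.
Resulting grid:
R R - B B
- R R - B
R R - R -
R B - - -
Unsatisfied now: (2,3), (3,1).

2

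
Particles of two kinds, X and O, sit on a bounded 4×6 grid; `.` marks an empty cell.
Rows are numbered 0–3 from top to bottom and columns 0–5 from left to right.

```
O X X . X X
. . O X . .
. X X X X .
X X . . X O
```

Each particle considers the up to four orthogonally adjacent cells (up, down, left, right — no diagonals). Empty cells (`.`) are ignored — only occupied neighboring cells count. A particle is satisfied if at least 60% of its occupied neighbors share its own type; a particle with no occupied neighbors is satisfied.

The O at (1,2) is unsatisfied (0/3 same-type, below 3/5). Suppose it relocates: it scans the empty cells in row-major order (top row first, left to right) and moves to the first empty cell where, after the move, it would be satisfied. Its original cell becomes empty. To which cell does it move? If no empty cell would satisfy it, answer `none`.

Vacating (1,2). Empty cells in order:
  (0,3): 0/3 same-type → still unsatisfied.
  (1,0): 1/1 same-type → satisfied — stop here.

(1,0)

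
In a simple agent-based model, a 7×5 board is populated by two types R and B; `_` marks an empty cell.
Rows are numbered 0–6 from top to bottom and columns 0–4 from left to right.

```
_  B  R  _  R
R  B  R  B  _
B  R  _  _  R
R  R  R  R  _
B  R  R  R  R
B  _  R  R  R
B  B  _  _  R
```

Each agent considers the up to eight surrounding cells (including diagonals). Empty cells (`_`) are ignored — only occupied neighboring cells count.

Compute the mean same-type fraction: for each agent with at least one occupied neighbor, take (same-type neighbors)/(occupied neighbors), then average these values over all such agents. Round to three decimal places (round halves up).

0.630

(0,1)B 1/4
(0,2)R 1/4
(0,4)R 0/1
(1,0)R 1/4
(1,1)B 2/6
(1,2)R 2/5
(1,3)B 0/4
(2,0)B 1/5
(2,1)R 5/7
(2,4)R 1/2
(3,0)R 3/5
(3,1)R 5/7
(3,2)R 6/6
(3,3)R 5/5
(4,0)B 1/4
(4,1)R 5/7
(4,2)R 7/7
(4,3)R 7/7
(4,4)R 4/4
(5,0)B 3/4
(5,2)R 4/5
(5,3)R 6/6
(5,4)R 4/4
(6,0)B 2/2
(6,1)B 2/3
(6,4)R 2/2
Sum over 26 agents: 1/4 + 1/4 + 0/1 + 1/4 + 2/6 + 2/5 + 0/4 + 1/5 + 5/7 + 1/2 + 3/5 + 5/7 + 6/6 + 5/5 + 1/4 + 5/7 + 7/7 + 7/7 + 4/4 + 3/4 + 4/5 + 6/6 + 4/4 + 2/2 + 2/3 + 2/2 = 459/28; mean = 459/28 ÷ 26 = 459/728 = 0.630494… → 0.630.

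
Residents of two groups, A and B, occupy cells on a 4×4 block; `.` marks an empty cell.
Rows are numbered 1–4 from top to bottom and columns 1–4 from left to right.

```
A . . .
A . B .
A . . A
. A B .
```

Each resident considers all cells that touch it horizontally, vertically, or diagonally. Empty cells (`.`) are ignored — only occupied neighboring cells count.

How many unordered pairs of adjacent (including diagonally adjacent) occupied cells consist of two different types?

3

Scan each occupied cell's neighbors to the right and below (and the two forward diagonals) so each pair is counted once.
Row 1: A(1,1)–A(2,1)=  → 0/1 unlike.
Row 2: A(2,1)–A(3,1)= B(2,3)–A(3,4)≠  → 1/2 unlike.
Row 3: A(3,1)–A(4,2)= A(3,4)–B(4,3)≠  → 1/2 unlike.
Row 4: A(4,2)–B(4,3)≠  → 1/1 unlike.
Total adjacent occupied pairs: 6; unlike-type pairs: 3.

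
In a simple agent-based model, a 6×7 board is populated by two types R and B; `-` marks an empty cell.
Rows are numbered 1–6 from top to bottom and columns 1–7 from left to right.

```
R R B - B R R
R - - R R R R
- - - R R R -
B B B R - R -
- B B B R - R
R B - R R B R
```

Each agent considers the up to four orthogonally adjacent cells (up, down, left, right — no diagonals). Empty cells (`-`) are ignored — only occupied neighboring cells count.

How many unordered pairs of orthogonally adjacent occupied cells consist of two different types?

Scan each occupied cell's neighbors to the right and below so each pair is counted once.
From row 1: 3 unlike of 8 pairs (running 3/8).
From row 2: 0 unlike of 6 pairs (running 3/14).
From row 3: 0 unlike of 4 pairs (running 3/18).
From row 4: 2 unlike of 6 pairs (running 5/24).
From row 5: 2 unlike of 7 pairs (running 7/31).
From row 6: 3 unlike of 4 pairs (running 10/35).
Total adjacent occupied pairs: 35; unlike-type pairs: 10.

10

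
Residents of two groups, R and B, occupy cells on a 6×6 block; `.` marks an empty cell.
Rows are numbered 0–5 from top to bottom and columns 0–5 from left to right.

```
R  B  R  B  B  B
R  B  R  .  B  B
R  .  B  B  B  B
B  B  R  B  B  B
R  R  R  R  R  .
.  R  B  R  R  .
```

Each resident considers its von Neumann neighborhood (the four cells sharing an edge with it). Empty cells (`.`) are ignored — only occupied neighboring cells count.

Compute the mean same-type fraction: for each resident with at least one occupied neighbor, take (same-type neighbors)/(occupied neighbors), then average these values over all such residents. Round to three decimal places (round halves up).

Row 0: (0,0)R 1/2 · (0,1)B 1/3 · (0,2)R 1/3 · (0,3)B 1/2 · (0,4)B 3/3 · (0,5)B 2/2
Row 1: (1,0)R 2/3 · (1,1)B 1/3 · (1,2)R 1/3 · (1,4)B 3/3 · (1,5)B 3/3
Row 2: (2,0)R 1/2 · (2,2)B 1/3 · (2,3)B 3/3 · (2,4)B 4/4 · (2,5)B 3/3
Row 3: (3,0)B 1/3 · (3,1)B 1/3 · (3,2)R 1/4 · (3,3)B 2/4 · (3,4)B 3/4 · (3,5)B 2/2
Row 4: (4,0)R 1/2 · (4,1)R 3/4 · (4,2)R 3/4 · (4,3)R 3/4 · (4,4)R 2/3
Row 5: (5,1)R 1/2 · (5,2)B 0/3 · (5,3)R 2/3 · (5,4)R 2/2
Sum over 31 residents: 1/2 + 1/3 + 1/3 + 1/2 + 3/3 + 2/2 + 2/3 + 1/3 + 1/3 + 3/3 + 3/3 + 1/2 + 1/3 + 3/3 + 4/4 + 3/3 + 1/3 + 1/3 + 1/4 + 2/4 + 3/4 + 2/2 + 1/2 + 3/4 + 3/4 + 3/4 + 2/3 + 1/2 + 0/3 + 2/3 + 2/2 = 235/12; mean = 235/12 ÷ 31 = 235/372 = 0.631720… → 0.632.

0.632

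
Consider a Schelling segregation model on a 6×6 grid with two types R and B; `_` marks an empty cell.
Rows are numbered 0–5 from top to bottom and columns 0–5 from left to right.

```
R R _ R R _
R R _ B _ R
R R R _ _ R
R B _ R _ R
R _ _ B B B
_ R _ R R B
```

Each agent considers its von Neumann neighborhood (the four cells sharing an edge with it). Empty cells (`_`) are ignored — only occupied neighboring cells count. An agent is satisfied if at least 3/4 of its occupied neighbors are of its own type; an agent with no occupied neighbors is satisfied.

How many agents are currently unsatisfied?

Row 0: (0,0)R 2/2 ✓ · (0,1)R 2/2 ✓ · (0,3)R 1/2 ✗ · (0,4)R 1/1 ✓
Row 1: (1,0)R 3/3 ✓ · (1,1)R 3/3 ✓ · (1,3)B 0/1 ✗ · (1,5)R 1/1 ✓
Row 2: (2,0)R 3/3 ✓ · (2,1)R 3/4 ✓ · (2,2)R 1/1 ✓ · (2,5)R 2/2 ✓
Row 3: (3,0)R 2/3 ✗ · (3,1)B 0/2 ✗ · (3,3)R 0/1 ✗ · (3,5)R 1/2 ✗
Row 4: (4,0)R 1/1 ✓ · (4,3)B 1/3 ✗ · (4,4)B 2/3 ✗ · (4,5)B 2/3 ✗
Row 5: (5,1)R 0/0 ✓ · (5,3)R 1/2 ✗ · (5,4)R 1/3 ✗ · (5,5)B 1/2 ✗
Unsatisfied: (0,3), (1,3), (3,0), (3,1), (3,3), (3,5), (4,3), (4,4), (4,5), (5,3), (5,4), (5,5) — 12 in total.

12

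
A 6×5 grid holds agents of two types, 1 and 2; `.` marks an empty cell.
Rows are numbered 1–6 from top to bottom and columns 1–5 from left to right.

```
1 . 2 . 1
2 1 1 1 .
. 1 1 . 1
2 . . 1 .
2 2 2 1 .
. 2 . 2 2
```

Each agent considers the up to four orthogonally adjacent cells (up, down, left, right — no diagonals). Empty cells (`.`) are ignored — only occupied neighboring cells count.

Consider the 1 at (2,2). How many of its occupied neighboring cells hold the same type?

2

Occupied neighbors of (2,2): (3,2)=1, (2,1)=2, (2,3)=1.
Same type (1): 2 of 3.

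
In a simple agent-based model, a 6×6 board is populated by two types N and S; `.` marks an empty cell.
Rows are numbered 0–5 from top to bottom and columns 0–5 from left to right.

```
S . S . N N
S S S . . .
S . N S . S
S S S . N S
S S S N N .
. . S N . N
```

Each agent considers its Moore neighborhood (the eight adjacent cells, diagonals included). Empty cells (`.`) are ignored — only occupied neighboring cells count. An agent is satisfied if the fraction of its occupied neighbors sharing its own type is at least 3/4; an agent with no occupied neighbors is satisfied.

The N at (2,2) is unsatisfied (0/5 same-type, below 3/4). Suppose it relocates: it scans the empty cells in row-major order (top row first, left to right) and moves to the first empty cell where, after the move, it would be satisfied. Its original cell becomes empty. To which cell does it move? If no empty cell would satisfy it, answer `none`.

(4,5)

Vacating (2,2). Empty cells in order:
  (0,1): 0/5 same-type → still unsatisfied.
  (0,3): 1/3 same-type → still unsatisfied.
  (1,3): 1/4 same-type → still unsatisfied.
  (1,4): 2/4 same-type → still unsatisfied.
  (1,5): 2/3 same-type → still unsatisfied.
  (2,1): 0/7 same-type → still unsatisfied.
  (2,4): 1/4 same-type → still unsatisfied.
  (3,3): 3/6 same-type → still unsatisfied.
  (4,5): 3/4 same-type → satisfied — stop here.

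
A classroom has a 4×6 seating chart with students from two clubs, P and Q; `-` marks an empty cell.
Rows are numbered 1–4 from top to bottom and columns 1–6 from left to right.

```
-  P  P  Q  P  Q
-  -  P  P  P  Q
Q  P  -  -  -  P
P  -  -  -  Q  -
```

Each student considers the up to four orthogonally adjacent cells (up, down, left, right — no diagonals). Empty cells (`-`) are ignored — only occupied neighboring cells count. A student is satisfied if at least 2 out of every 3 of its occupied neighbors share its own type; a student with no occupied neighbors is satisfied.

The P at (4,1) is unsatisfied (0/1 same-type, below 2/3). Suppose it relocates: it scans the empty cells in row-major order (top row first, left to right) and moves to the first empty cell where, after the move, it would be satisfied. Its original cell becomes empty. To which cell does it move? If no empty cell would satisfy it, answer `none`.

(1,1)

Vacating (4,1). Empty cells in order:
  (1,1): 1/1 same-type → satisfied — stop here.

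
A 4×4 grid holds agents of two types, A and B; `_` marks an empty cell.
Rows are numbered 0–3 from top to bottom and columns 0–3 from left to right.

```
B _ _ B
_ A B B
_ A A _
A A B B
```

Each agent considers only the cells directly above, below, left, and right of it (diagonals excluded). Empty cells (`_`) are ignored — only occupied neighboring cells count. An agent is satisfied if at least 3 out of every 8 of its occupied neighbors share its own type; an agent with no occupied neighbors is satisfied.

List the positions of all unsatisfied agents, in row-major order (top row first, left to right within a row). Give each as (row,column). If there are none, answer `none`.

(1,2), (2,2), (3,2)

Row 0: (0,0)B 0/0 satisfied · (0,3)B 1/1 satisfied
Row 1: (1,1)A 1/2 satisfied · (1,2)B 1/3 not · (1,3)B 2/2 satisfied
Row 2: (2,1)A 3/3 satisfied · (2,2)A 1/3 not
Row 3: (3,0)A 1/1 satisfied · (3,1)A 2/3 satisfied · (3,2)B 1/3 not · (3,3)B 1/1 satisfied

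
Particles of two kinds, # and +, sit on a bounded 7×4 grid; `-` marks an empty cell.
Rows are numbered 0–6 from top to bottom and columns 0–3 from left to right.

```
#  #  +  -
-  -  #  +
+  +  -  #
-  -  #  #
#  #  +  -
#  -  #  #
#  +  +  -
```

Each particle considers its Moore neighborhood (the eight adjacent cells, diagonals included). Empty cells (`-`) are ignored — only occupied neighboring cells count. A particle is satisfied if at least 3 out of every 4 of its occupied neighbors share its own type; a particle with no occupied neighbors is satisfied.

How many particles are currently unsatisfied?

13

Row 0: (0,0)# 1/1 ✓ · (0,1)# 2/3 ✗ · (0,2)+ 1/3 ✗
Row 1: (1,2)# 2/5 ✗ · (1,3)+ 1/3 ✗
Row 2: (2,0)+ 1/1 ✓ · (2,1)+ 1/3 ✗ · (2,3)# 3/4 ✓
Row 3: (3,2)# 3/5 ✗ · (3,3)# 2/3 ✗
Row 4: (4,0)# 2/2 ✓ · (4,1)# 4/5 ✓ · (4,2)+ 0/5 ✗
Row 5: (5,0)# 3/4 ✓ · (5,2)# 2/5 ✗ · (5,3)# 1/3 ✗
Row 6: (6,0)# 1/2 ✗ · (6,1)+ 1/4 ✗ · (6,2)+ 1/3 ✗
Unsatisfied: (0,1), (0,2), (1,2), (1,3), (2,1), (3,2), (3,3), (4,2), (5,2), (5,3), (6,0), (6,1), (6,2) — 13 in total.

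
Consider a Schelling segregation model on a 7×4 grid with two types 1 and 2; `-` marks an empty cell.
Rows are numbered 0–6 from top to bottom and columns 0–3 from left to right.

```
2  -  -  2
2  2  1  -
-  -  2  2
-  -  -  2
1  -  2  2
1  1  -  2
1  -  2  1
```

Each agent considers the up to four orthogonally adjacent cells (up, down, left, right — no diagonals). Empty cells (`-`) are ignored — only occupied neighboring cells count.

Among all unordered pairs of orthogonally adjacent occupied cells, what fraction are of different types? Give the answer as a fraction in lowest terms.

Scan each occupied cell's neighbors to the right and below so each pair is counted once.
From row 0: 0 unlike of 1 pairs (running 0/1).
From row 1: 2 unlike of 3 pairs (running 2/4).
From row 2: 0 unlike of 2 pairs (running 2/6).
From row 3: 0 unlike of 1 pairs (running 2/7).
From row 4: 0 unlike of 3 pairs (running 2/10).
From row 5: 1 unlike of 3 pairs (running 3/13).
From row 6: 1 unlike of 1 pairs (running 4/14).
Total adjacent occupied pairs: 14; unlike-type pairs: 4.
4/14 reduces to 2/7.

2/7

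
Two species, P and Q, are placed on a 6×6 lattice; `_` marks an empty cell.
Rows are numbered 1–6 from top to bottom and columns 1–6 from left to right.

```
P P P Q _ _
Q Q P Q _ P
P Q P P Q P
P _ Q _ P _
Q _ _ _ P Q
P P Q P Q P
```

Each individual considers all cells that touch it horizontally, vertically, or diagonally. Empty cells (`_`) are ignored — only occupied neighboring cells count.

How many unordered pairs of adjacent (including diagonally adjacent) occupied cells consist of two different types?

36

Scan each occupied cell's neighbors to the right and below (and the two forward diagonals) so each pair is counted once.
From row 1: 8 unlike of 13 pairs (running 8/13).
From row 2: 9 unlike of 16 pairs (running 17/29).
From row 3: 8 unlike of 13 pairs (running 25/42).
From row 4: 2 unlike of 3 pairs (running 27/45).
From row 5: 5 unlike of 8 pairs (running 32/53).
From row 6: 4 unlike of 5 pairs (running 36/58).
Total adjacent occupied pairs: 58; unlike-type pairs: 36.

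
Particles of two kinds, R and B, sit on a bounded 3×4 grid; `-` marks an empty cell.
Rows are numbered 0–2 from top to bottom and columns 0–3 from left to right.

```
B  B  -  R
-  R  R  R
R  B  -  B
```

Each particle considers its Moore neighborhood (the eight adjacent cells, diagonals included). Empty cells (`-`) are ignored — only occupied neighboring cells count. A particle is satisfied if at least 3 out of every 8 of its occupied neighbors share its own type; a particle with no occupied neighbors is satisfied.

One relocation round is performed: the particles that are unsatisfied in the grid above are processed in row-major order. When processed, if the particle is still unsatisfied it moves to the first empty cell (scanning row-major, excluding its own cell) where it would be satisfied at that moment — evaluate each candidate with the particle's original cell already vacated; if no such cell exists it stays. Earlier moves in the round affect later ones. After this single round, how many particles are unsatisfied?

1

Initially unsatisfied (in order): (0,1), (2,1), (2,3).
  (0,1) → (1,0).
  (2,1) → (0,1).
  (2,3): no empty cell satisfies it; stays.
Resulting grid:
B B - R
B R R R
R - - B
Unsatisfied now: (2,3).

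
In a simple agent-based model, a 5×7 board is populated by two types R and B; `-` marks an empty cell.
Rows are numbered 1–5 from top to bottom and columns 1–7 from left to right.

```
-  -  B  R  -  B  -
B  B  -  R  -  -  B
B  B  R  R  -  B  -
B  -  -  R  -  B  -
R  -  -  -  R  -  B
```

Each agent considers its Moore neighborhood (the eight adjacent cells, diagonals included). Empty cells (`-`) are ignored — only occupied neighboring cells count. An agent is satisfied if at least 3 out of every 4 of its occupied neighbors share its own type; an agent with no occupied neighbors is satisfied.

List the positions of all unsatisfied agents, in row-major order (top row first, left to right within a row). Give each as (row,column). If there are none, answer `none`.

(1,3)B 1/3 not
(1,4)R 1/2 not
(1,6)B 1/1 satisfied
(2,1)B 3/3 satisfied
(2,2)B 4/5 satisfied
(2,4)R 3/4 satisfied
(2,7)B 2/2 satisfied
(3,1)B 4/4 satisfied
(3,2)B 4/5 satisfied
(3,3)R 3/5 not
(3,4)R 3/3 satisfied
(3,6)B 2/2 satisfied
(4,1)B 2/3 not
(4,4)R 3/3 satisfied
(4,6)B 2/3 not
(5,1)R 0/1 not
(5,5)R 1/2 not
(5,7)B 1/1 satisfied

(1,3), (1,4), (3,3), (4,1), (4,6), (5,1), (5,5)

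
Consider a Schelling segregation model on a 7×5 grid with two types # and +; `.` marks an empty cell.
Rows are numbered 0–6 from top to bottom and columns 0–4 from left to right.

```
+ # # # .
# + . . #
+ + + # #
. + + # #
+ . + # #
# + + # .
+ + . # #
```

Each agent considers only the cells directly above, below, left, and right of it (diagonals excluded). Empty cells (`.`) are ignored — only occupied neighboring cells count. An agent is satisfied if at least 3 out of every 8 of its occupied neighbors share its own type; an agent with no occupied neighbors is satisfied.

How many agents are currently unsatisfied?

Row 0: (0,0)+ 0/2 unhappy · (0,1)# 1/3 unhappy · (0,2)# 2/2 ok · (0,3)# 1/1 ok
Row 1: (1,0)# 0/3 unhappy · (1,1)+ 1/3 unhappy · (1,4)# 1/1 ok
Row 2: (2,0)+ 1/2 ok · (2,1)+ 4/4 ok · (2,2)+ 2/3 ok · (2,3)# 2/3 ok · (2,4)# 3/3 ok
Row 3: (3,1)+ 2/2 ok · (3,2)+ 3/4 ok · (3,3)# 3/4 ok · (3,4)# 3/3 ok
Row 4: (4,0)+ 0/1 unhappy · (4,2)+ 2/3 ok · (4,3)# 3/4 ok · (4,4)# 2/2 ok
Row 5: (5,0)# 0/3 unhappy · (5,1)+ 2/3 ok · (5,2)+ 2/3 ok · (5,3)# 2/3 ok
Row 6: (6,0)+ 1/2 ok · (6,1)+ 2/2 ok · (6,3)# 2/2 ok · (6,4)# 1/1 ok
Unsatisfied: (0,0), (0,1), (1,0), (1,1), (4,0), (5,0) — 6 in total.

6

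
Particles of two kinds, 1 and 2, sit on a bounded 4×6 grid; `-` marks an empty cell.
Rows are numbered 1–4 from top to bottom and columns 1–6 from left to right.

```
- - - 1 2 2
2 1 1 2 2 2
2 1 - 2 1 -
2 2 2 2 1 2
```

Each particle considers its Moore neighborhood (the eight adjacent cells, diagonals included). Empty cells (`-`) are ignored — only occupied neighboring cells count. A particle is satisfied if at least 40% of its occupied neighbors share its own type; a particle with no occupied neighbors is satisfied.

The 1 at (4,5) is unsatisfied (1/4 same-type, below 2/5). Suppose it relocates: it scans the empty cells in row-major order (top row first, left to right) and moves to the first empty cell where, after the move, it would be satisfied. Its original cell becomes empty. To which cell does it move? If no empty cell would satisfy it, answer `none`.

(1,1)

Vacating (4,5). Empty cells in order:
  (1,1): 1/2 same-type → satisfied — stop here.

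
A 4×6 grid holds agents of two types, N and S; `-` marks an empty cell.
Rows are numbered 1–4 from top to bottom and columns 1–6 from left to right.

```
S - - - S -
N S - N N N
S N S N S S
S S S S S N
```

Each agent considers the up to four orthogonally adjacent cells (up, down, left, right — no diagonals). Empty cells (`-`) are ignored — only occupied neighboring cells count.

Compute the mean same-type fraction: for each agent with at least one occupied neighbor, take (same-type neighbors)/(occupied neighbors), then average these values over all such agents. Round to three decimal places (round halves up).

0.408

Row 1: (1,1)S 0/1 · (1,5)S 0/1
Row 2: (2,1)N 0/3 · (2,2)S 0/2 · (2,4)N 2/2 · (2,5)N 2/4 · (2,6)N 1/2
Row 3: (3,1)S 1/3 · (3,2)N 0/4 · (3,3)S 1/3 · (3,4)N 1/4 · (3,5)S 2/4 · (3,6)S 1/3
Row 4: (4,1)S 2/2 · (4,2)S 2/3 · (4,3)S 3/3 · (4,4)S 2/3 · (4,5)S 2/3 · (4,6)N 0/2
Sum over 19 agents: 0/1 + 0/1 + 0/3 + 0/2 + 2/2 + 2/4 + 1/2 + 1/3 + 0/4 + 1/3 + 1/4 + 2/4 + 1/3 + 2/2 + 2/3 + 3/3 + 2/3 + 2/3 + 0/2 = 31/4; mean = 31/4 ÷ 19 = 31/76 = 0.407894… → 0.408.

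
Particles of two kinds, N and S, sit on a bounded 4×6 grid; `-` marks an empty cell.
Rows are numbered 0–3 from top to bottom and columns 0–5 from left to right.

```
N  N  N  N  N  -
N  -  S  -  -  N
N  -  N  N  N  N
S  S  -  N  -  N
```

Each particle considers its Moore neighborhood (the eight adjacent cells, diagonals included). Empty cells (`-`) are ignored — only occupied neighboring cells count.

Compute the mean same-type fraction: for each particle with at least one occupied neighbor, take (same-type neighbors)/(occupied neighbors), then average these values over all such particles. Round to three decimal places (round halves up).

Row 0: (0,0)N 2/2 · (0,1)N 3/4 · (0,2)N 2/3 · (0,3)N 2/3 · (0,4)N 2/2
Row 1: (1,0)N 3/3 · (1,2)S 0/5 · (1,5)N 3/3
Row 2: (2,0)N 1/3 · (2,2)N 2/4 · (2,3)N 3/4 · (2,4)N 5/5 · (2,5)N 3/3
Row 3: (3,0)S 1/2 · (3,1)S 1/3 · (3,3)N 3/3 · (3,5)N 2/2
Sum over 17 particles: 2/2 + 3/4 + 2/3 + 2/3 + 2/2 + 3/3 + 0/5 + 3/3 + 1/3 + 2/4 + 3/4 + 5/5 + 3/3 + 1/2 + 1/3 + 3/3 + 2/2 = 25/2; mean = 25/2 ÷ 17 = 25/34 = 0.735294… → 0.735.

0.735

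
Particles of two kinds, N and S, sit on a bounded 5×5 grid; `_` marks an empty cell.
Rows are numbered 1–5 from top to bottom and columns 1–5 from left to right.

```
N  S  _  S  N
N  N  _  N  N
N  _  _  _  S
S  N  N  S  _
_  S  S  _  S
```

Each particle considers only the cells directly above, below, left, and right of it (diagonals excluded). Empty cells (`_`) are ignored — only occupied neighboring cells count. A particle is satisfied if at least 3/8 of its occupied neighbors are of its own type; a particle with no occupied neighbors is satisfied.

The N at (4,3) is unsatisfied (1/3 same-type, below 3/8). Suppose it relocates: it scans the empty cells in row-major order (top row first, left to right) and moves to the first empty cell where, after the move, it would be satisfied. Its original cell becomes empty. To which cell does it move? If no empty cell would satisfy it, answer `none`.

(2,3)

Vacating (4,3). Empty cells in order:
  (1,3): 0/2 same-type → still unsatisfied.
  (2,3): 2/2 same-type → satisfied — stop here.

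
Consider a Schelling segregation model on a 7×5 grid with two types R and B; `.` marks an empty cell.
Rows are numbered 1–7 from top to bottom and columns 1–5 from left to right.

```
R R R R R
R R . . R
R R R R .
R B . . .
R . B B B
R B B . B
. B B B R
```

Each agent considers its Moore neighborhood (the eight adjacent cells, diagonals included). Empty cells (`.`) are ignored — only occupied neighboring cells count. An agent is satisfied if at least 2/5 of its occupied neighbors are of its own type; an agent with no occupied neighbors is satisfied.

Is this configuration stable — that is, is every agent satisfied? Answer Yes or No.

Row 1: (1,1)R 3/3 satisfied · (1,2)R 4/4 satisfied · (1,3)R 3/3 satisfied · (1,4)R 3/3 satisfied · (1,5)R 2/2 satisfied
Row 2: (2,1)R 5/5 satisfied · (2,2)R 7/7 satisfied · (2,5)R 3/3 satisfied
Row 3: (3,1)R 4/5 satisfied · (3,2)R 5/6 satisfied · (3,3)R 3/4 satisfied · (3,4)R 2/2 satisfied
Row 4: (4,1)R 3/4 satisfied · (4,2)B 1/6 not
Row 5: (5,1)R 2/4 satisfied · (5,3)B 4/4 satisfied · (5,4)B 4/4 satisfied · (5,5)B 2/2 satisfied
Row 6: (6,1)R 1/3 not · (6,2)B 4/6 satisfied · (6,3)B 6/6 satisfied · (6,5)B 3/4 satisfied
Row 7: (7,2)B 3/4 satisfied · (7,3)B 4/4 satisfied · (7,4)B 3/4 satisfied · (7,5)R 0/2 not
For instance (4,2) has only 1/6 same-type neighbors, below 2/5.

No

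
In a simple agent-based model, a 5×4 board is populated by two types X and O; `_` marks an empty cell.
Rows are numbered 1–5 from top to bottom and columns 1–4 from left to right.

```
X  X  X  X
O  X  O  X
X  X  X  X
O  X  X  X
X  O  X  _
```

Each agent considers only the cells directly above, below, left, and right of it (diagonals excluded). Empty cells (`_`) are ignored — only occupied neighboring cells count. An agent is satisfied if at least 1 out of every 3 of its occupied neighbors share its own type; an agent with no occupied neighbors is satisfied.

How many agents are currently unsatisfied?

5

(1,1)X 1/2 satisfied
(1,2)X 3/3 satisfied
(1,3)X 2/3 satisfied
(1,4)X 2/2 satisfied
(2,1)O 0/3 not
(2,2)X 2/4 satisfied
(2,3)O 0/4 not
(2,4)X 2/3 satisfied
(3,1)X 1/3 satisfied
(3,2)X 4/4 satisfied
(3,3)X 3/4 satisfied
(3,4)X 3/3 satisfied
(4,1)O 0/3 not
(4,2)X 2/4 satisfied
(4,3)X 4/4 satisfied
(4,4)X 2/2 satisfied
(5,1)X 0/2 not
(5,2)O 0/3 not
(5,3)X 1/2 satisfied
Unsatisfied: (2,1), (2,3), (4,1), (5,1), (5,2) — 5 in total.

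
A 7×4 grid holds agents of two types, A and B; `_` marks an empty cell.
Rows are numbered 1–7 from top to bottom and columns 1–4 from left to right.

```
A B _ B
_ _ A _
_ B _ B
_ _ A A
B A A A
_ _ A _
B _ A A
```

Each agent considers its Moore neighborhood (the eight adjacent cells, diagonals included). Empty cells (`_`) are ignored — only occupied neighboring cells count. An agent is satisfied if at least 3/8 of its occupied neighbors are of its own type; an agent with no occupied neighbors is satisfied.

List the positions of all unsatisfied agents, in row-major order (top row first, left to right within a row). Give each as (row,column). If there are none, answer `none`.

(1,1), (1,2), (1,4), (2,3), (3,2), (3,4), (5,1)

(1,1)A 0/1 not
(1,2)B 0/2 not
(1,4)B 0/1 not
(2,3)A 0/4 not
(3,2)B 0/2 not
(3,4)B 0/3 not
(4,3)A 4/6 satisfied
(4,4)A 3/4 satisfied
(5,1)B 0/1 not
(5,2)A 3/4 satisfied
(5,3)A 5/5 satisfied
(5,4)A 4/4 satisfied
(6,3)A 5/5 satisfied
(7,1)B 0/0 satisfied
(7,3)A 2/2 satisfied
(7,4)A 2/2 satisfied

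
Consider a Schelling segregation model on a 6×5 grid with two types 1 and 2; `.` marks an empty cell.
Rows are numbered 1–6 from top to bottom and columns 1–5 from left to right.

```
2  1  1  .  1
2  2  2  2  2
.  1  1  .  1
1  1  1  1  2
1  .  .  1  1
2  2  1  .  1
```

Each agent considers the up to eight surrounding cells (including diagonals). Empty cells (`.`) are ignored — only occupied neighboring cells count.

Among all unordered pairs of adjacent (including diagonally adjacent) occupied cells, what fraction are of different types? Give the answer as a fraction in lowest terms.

Scan each occupied cell's neighbors to the right and below (and the two forward diagonals) so each pair is counted once.
From row 1: 9 unlike of 12 pairs (running 9/12).
From row 2: 8 unlike of 12 pairs (running 17/24).
From row 3: 1 unlike of 9 pairs (running 18/33).
From row 4: 3 unlike of 11 pairs (running 21/44).
From row 5: 2 unlike of 6 pairs (running 23/50).
From row 6: 1 unlike of 2 pairs (running 24/52).
Total adjacent occupied pairs: 52; unlike-type pairs: 24.
24/52 reduces to 6/13.

6/13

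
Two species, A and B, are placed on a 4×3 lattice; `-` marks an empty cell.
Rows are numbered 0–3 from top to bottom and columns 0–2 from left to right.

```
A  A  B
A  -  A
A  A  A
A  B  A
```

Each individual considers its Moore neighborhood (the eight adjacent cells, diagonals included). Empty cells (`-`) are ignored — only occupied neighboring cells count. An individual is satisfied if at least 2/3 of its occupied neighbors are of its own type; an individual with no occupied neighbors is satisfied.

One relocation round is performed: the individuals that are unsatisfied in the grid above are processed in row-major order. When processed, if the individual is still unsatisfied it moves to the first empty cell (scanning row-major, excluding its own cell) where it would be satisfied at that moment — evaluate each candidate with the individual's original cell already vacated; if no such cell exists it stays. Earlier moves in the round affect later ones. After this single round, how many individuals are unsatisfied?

Initially unsatisfied (in order): (0,2), (3,1).
  (0,2): no empty cell satisfies it; stays.
  (3,1): no empty cell satisfies it; stays.
Resulting grid:
A A B
A - A
A A A
A B A
Unsatisfied now: (0,2), (3,1).

2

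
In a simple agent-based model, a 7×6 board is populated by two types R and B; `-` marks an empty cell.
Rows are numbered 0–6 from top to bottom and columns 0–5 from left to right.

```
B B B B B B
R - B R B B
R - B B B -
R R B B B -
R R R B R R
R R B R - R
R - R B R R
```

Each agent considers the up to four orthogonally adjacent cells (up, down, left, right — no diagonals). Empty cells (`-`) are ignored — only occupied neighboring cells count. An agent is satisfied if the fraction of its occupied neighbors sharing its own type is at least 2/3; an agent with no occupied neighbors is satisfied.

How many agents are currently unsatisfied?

(0,0)B 1/2 not
(0,1)B 2/2 satisfied
(0,2)B 3/3 satisfied
(0,3)B 2/3 satisfied
(0,4)B 3/3 satisfied
(0,5)B 2/2 satisfied
(1,0)R 1/2 not
(1,2)B 2/3 satisfied
(1,3)R 0/4 not
(1,4)B 3/4 satisfied
(1,5)B 2/2 satisfied
(2,0)R 2/2 satisfied
(2,2)B 3/3 satisfied
(2,3)B 3/4 satisfied
(2,4)B 3/3 satisfied
(3,0)R 3/3 satisfied
(3,1)R 2/3 satisfied
(3,2)B 2/4 not
(3,3)B 4/4 satisfied
(3,4)B 2/3 satisfied
(4,0)R 3/3 satisfied
(4,1)R 4/4 satisfied
(4,2)R 1/4 not
(4,3)B 1/4 not
(4,4)R 1/3 not
(4,5)R 2/2 satisfied
(5,0)R 3/3 satisfied
(5,1)R 2/3 satisfied
(5,2)B 0/4 not
(5,3)R 0/3 not
(5,5)R 2/2 satisfied
(6,0)R 1/1 satisfied
(6,2)R 0/2 not
(6,3)B 0/3 not
(6,4)R 1/2 not
(6,5)R 2/2 satisfied
Unsatisfied: (0,0), (1,0), (1,3), (3,2), (4,2), (4,3), (4,4), (5,2), (5,3), (6,2), (6,3), (6,4) — 12 in total.

12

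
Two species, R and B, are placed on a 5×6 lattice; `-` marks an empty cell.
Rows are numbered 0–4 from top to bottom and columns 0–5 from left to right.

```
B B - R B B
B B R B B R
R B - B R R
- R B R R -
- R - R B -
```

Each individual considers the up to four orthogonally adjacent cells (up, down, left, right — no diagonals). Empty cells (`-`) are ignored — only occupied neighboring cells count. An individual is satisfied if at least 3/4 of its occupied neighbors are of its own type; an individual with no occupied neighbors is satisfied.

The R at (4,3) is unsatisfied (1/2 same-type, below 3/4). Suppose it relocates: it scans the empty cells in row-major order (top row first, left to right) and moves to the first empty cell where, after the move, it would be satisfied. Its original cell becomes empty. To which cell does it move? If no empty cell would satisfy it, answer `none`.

Vacating (4,3). Empty cells in order:
  (0,2): 2/3 same-type → still unsatisfied.
  (2,2): 1/4 same-type → still unsatisfied.
  (3,0): 2/2 same-type → satisfied — stop here.

(3,0)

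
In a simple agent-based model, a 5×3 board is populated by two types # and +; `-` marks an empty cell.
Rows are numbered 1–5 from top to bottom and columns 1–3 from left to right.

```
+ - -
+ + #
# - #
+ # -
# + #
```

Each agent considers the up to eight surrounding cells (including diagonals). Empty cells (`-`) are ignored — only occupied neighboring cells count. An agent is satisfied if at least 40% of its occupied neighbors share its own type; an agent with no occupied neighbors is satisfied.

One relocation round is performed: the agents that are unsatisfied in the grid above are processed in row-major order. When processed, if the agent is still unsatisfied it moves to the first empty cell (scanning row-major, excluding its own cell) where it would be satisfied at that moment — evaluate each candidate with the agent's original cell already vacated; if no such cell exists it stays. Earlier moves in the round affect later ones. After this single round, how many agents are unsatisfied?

Initially unsatisfied (in order): (3,1), (4,1), (5,1), (5,2).
  (3,1) → (1,3).
  (4,1) → (1,2).
  (5,1): now satisfied by earlier moves; stays.
  (5,2) → (3,1).
Resulting grid:
+ + #
+ + #
+ - #
- # -
# - #
Unsatisfied now: (1,3).

1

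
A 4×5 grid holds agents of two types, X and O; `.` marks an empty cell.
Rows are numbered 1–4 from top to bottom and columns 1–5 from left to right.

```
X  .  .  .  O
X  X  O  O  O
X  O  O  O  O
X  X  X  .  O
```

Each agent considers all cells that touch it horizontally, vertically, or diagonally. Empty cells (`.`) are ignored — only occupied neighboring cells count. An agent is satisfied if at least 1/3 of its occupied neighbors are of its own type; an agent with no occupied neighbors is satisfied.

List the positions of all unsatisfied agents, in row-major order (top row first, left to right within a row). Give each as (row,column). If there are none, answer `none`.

Row 1: (1,1)X 2/2 satisfied · (1,5)O 2/2 satisfied
Row 2: (2,1)X 3/4 satisfied · (2,2)X 3/6 satisfied · (2,3)O 4/5 satisfied · (2,4)O 6/6 satisfied · (2,5)O 4/4 satisfied
Row 3: (3,1)X 4/5 satisfied · (3,2)O 2/8 not · (3,3)O 4/7 satisfied · (3,4)O 6/7 satisfied · (3,5)O 4/4 satisfied
Row 4: (4,1)X 2/3 satisfied · (4,2)X 3/5 satisfied · (4,3)X 1/4 not · (4,5)O 2/2 satisfied

(3,2), (4,3)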